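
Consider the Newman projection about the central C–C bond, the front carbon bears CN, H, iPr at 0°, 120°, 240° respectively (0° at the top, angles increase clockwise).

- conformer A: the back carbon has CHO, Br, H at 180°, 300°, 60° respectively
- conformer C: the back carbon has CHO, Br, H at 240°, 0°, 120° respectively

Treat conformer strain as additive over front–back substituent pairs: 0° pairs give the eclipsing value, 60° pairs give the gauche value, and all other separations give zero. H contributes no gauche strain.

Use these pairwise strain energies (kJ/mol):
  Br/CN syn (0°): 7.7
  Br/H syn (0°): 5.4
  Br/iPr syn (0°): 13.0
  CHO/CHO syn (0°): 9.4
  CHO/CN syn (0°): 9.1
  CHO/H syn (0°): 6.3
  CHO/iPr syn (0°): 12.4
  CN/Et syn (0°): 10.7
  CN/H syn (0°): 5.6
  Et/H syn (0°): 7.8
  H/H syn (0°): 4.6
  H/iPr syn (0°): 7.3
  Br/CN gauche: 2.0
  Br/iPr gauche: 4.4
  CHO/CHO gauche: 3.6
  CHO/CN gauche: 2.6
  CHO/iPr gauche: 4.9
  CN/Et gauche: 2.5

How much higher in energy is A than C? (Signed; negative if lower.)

A is staggered. CN at 0° is gauche with Br at 300° (2.0); iPr at 240° is gauche with CHO at 180° (4.9); iPr at 240° is gauche with Br at 300° (4.4). Total 11.3 kJ/mol.
C is eclipsed. CN at 0° is eclipsed with Br at 0° (7.7); H at 120° is eclipsed with H at 120° (4.6); iPr at 240° is eclipsed with CHO at 240° (12.4). Total 24.7 kJ/mol.
E(A) − E(C) = 11.3 − 24.7 = -13.4 kJ/mol.

-13.4 kJ/mol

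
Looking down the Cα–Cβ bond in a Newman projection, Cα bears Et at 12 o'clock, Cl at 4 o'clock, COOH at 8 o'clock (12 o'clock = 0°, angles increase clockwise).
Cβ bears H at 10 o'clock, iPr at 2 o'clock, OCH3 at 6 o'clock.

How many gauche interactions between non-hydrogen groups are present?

Non-H gauche pairs: Et(0°)/iPr(60°); Cl(120°)/iPr(60°); Cl(120°)/OCH3(180°); COOH(240°)/OCH3(180°) — 4 interactions.

4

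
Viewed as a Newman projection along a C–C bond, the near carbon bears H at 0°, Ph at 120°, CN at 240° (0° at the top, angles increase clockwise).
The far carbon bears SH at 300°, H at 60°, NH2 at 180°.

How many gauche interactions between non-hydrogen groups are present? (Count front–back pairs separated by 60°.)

Non-H gauche pairs: Ph(120°)/NH2(180°); CN(240°)/SH(300°); CN(240°)/NH2(180°) — 3 interactions.

3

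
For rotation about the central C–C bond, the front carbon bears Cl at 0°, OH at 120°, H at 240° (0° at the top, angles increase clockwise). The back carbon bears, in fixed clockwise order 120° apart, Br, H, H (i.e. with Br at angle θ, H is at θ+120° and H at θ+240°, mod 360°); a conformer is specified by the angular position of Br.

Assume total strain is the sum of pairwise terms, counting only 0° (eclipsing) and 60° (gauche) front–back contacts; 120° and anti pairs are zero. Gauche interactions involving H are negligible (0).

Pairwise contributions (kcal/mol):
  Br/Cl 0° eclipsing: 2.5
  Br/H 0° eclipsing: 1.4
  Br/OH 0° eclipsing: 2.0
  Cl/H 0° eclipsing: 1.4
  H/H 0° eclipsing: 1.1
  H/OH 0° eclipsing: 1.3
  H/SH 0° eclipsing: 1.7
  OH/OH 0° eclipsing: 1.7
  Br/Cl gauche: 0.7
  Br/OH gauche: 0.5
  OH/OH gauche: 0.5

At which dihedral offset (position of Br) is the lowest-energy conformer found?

Br at 0° (eclipsed): Cl–Br eclipsed, OH–H eclipsed, H–H eclipsed; 2.5 + 1.3 + 1.1 = 4.9 kcal/mol.
Br at 60° (staggered): Cl–Br gauche, OH–Br gauche; 0.7 + 0.5 = 1.2 kcal/mol.
Br at 120° (eclipsed): Cl–H eclipsed, OH–Br eclipsed, H–H eclipsed; 1.4 + 2.0 + 1.1 = 4.5 kcal/mol.
Br at 180° (staggered): OH–Br gauche; 0.5 = 0.5 kcal/mol.
Br at 240° (eclipsed): Cl–H eclipsed, OH–H eclipsed, H–Br eclipsed; 1.4 + 1.3 + 1.4 = 4.1 kcal/mol.
Br at 300° (staggered): Cl–Br gauche; 0.7 = 0.7 kcal/mol.
The minimum (0.5 kcal/mol) occurs with Br at 180°.

180°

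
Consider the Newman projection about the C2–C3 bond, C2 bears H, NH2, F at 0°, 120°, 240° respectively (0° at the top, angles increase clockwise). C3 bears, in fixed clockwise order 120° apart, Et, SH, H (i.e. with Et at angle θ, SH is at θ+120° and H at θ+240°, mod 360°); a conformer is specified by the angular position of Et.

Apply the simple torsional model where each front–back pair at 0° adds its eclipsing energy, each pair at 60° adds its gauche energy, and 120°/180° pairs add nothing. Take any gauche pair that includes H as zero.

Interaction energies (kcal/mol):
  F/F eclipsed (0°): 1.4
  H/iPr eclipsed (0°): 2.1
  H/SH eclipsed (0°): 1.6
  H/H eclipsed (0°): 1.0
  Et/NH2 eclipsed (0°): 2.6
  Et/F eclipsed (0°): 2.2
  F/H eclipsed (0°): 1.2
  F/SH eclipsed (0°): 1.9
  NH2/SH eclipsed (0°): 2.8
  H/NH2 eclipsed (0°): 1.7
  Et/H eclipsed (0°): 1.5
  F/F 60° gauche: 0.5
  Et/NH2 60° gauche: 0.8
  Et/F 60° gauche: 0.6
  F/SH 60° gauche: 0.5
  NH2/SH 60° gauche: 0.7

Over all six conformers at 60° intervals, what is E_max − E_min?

Et at 0° (eclipsed): H(0°)/Et(0°) eclipsed 1.5; NH2(120°)/SH(120°) eclipsed 2.8; F(240°)/H(240°) eclipsed 1.2 → 5.5 kcal/mol.
Et at 60° (staggered): NH2(120°)/Et(60°) gauche 0.8; NH2(120°)/SH(180°) gauche 0.7; F(240°)/SH(180°) gauche 0.5 → 2.0 kcal/mol.
Et at 120° (eclipsed): H(0°)/H(0°) eclipsed 1.0; NH2(120°)/Et(120°) eclipsed 2.6; F(240°)/SH(240°) eclipsed 1.9 → 5.5 kcal/mol.
Et at 180° (staggered): NH2(120°)/Et(180°) gauche 0.8; F(240°)/Et(180°) gauche 0.6; F(240°)/SH(300°) gauche 0.5 → 1.9 kcal/mol.
Et at 240° (eclipsed): H(0°)/SH(0°) eclipsed 1.6; NH2(120°)/H(120°) eclipsed 1.7; F(240°)/Et(240°) eclipsed 2.2 → 5.5 kcal/mol.
Et at 300° (staggered): NH2(120°)/SH(60°) gauche 0.7; F(240°)/Et(300°) gauche 0.6 → 1.3 kcal/mol.
Max at 0° (5.5 kcal/mol), min at 300° (1.3 kcal/mol); barrier = 4.2 kcal/mol.

4.2 kcal/mol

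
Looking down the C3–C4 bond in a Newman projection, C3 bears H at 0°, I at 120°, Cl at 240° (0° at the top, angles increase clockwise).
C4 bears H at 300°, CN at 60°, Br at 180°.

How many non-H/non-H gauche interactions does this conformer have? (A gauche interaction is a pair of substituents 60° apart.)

3

Non-H gauche pairs: I(120°)/CN(60°); I(120°)/Br(180°); Cl(240°)/Br(180°) — 3 interactions.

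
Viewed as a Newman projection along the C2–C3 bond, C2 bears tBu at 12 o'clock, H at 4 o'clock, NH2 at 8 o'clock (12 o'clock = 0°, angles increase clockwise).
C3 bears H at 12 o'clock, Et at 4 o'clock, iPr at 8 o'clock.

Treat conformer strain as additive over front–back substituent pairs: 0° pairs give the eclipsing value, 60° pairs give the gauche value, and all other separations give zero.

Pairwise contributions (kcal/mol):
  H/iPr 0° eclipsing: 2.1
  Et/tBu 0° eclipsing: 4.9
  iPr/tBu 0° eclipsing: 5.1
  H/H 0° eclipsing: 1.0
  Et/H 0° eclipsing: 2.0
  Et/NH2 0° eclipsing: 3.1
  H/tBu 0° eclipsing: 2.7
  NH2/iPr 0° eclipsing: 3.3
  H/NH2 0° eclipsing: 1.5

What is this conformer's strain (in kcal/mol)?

8.0 kcal/mol

This conformer (eclipsed): tBu(0°)/H(0°) eclipsed 2.7; H(120°)/Et(120°) eclipsed 2.0; NH2(240°)/iPr(240°) eclipsed 3.3 → 8.0 kcal/mol.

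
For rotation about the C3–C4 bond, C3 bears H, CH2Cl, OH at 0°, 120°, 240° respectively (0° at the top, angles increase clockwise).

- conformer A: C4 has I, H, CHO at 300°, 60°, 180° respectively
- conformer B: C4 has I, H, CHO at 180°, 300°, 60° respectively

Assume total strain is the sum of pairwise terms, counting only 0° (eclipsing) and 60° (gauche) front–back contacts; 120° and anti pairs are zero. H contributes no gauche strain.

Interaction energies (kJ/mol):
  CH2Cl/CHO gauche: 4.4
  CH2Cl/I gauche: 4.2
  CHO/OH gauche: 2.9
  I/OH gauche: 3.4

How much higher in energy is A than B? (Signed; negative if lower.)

-1.3 kJ/mol

A (staggered): CH2Cl–CHO gauche, OH–I gauche, OH–CHO gauche; 4.4 + 3.4 + 2.9 = 10.7 kJ/mol.
B (staggered): CH2Cl–I gauche, CH2Cl–CHO gauche, OH–I gauche; 4.2 + 4.4 + 3.4 = 12.0 kJ/mol.
E(A) − E(B) = 10.7 − 12.0 = -1.3 kJ/mol.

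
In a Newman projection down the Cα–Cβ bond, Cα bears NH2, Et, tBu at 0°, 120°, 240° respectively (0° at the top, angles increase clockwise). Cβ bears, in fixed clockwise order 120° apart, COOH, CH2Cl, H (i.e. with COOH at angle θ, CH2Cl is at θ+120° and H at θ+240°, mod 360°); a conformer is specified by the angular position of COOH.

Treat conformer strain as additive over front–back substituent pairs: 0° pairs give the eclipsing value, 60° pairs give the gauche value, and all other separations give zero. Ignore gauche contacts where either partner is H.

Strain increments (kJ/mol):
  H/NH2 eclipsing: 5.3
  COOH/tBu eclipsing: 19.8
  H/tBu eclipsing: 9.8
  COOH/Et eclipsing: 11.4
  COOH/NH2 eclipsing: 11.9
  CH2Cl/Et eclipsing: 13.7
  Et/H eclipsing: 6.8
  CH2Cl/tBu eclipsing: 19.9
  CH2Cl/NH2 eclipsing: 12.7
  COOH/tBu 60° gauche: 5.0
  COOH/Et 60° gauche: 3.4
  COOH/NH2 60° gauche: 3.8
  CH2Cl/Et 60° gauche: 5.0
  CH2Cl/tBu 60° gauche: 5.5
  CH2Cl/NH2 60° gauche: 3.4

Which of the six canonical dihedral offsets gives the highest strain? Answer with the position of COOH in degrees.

COOH at 0° (eclipsed): NH2(0°)/COOH(0°) eclipsed 11.9; Et(120°)/CH2Cl(120°) eclipsed 13.7; tBu(240°)/H(240°) eclipsed 9.8 → 35.4 kJ/mol.
COOH at 60° (staggered): NH2(0°)/COOH(60°) gauche 3.8; Et(120°)/COOH(60°) gauche 3.4; Et(120°)/CH2Cl(180°) gauche 5.0; tBu(240°)/CH2Cl(180°) gauche 5.5 → 17.7 kJ/mol.
COOH at 120° (eclipsed): NH2(0°)/H(0°) eclipsed 5.3; Et(120°)/COOH(120°) eclipsed 11.4; tBu(240°)/CH2Cl(240°) eclipsed 19.9 → 36.6 kJ/mol.
COOH at 180° (staggered): NH2(0°)/CH2Cl(300°) gauche 3.4; Et(120°)/COOH(180°) gauche 3.4; tBu(240°)/COOH(180°) gauche 5.0; tBu(240°)/CH2Cl(300°) gauche 5.5 → 17.3 kJ/mol.
COOH at 240° (eclipsed): NH2(0°)/CH2Cl(0°) eclipsed 12.7; Et(120°)/H(120°) eclipsed 6.8; tBu(240°)/COOH(240°) eclipsed 19.8 → 39.3 kJ/mol.
COOH at 300° (staggered): NH2(0°)/COOH(300°) gauche 3.8; NH2(0°)/CH2Cl(60°) gauche 3.4; Et(120°)/CH2Cl(60°) gauche 5.0; tBu(240°)/COOH(300°) gauche 5.0 → 17.2 kJ/mol.
The maximum (39.3 kJ/mol) occurs with COOH at 240°.

240°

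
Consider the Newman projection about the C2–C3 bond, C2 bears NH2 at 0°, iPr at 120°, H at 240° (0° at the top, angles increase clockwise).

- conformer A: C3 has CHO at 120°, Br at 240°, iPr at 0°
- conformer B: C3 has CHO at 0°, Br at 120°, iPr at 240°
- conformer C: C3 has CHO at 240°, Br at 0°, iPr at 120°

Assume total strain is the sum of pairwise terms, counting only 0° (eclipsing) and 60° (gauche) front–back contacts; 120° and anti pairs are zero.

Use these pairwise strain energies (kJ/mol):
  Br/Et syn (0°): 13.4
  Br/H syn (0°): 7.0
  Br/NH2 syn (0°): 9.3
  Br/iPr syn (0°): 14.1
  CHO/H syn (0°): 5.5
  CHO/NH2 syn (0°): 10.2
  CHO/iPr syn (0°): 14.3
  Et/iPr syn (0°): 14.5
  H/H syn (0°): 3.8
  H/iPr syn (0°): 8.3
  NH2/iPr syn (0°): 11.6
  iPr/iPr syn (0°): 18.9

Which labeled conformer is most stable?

A (eclipsed): NH2(0°)/iPr(0°) eclipsed 11.6; iPr(120°)/CHO(120°) eclipsed 14.3; H(240°)/Br(240°) eclipsed 7.0 → 32.9 kJ/mol.
B (eclipsed): NH2(0°)/CHO(0°) eclipsed 10.2; iPr(120°)/Br(120°) eclipsed 14.1; H(240°)/iPr(240°) eclipsed 8.3 → 32.6 kJ/mol.
C (eclipsed): NH2(0°)/Br(0°) eclipsed 9.3; iPr(120°)/iPr(120°) eclipsed 18.9; H(240°)/CHO(240°) eclipsed 5.5 → 33.7 kJ/mol.
B has the lowest total (32.6 kJ/mol).

B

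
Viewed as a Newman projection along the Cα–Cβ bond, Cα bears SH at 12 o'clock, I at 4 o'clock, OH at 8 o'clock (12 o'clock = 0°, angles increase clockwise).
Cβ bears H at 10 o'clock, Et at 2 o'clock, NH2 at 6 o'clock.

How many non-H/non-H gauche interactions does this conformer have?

Non-H gauche pairs: SH(0°)/Et(60°); I(120°)/Et(60°); I(120°)/NH2(180°); OH(240°)/NH2(180°) — 4 interactions.

4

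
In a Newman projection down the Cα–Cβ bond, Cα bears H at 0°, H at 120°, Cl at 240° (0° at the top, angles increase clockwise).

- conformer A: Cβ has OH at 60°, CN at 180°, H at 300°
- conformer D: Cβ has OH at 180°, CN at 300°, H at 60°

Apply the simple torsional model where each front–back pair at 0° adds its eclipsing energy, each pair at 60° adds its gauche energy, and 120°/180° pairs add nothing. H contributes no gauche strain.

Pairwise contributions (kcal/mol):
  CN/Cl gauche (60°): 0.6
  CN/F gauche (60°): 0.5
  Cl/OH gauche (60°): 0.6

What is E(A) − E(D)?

-0.6 kcal/mol

A (staggered): Cl–CN gauche; 0.6 = 0.6 kcal/mol.
D (staggered): Cl–OH gauche, Cl–CN gauche; 0.6 + 0.6 = 1.2 kcal/mol.
E(A) − E(D) = 0.6 − 1.2 = -0.6 kcal/mol.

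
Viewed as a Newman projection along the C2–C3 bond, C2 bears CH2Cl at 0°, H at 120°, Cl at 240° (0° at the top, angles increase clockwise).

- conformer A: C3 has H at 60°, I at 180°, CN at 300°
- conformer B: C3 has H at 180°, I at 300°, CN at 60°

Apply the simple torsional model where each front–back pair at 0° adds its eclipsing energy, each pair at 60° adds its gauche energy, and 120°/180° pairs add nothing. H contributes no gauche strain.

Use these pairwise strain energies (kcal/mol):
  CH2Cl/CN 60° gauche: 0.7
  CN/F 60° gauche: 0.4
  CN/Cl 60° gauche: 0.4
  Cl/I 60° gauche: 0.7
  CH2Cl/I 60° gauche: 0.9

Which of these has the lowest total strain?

A (staggered): CH2Cl(0°)/CN(300°) gauche 0.7; Cl(240°)/I(180°) gauche 0.7; Cl(240°)/CN(300°) gauche 0.4 → 1.8 kcal/mol.
B (staggered): CH2Cl(0°)/I(300°) gauche 0.9; CH2Cl(0°)/CN(60°) gauche 0.7; Cl(240°)/I(300°) gauche 0.7 → 2.3 kcal/mol.
A has the lowest total (1.8 kcal/mol).

A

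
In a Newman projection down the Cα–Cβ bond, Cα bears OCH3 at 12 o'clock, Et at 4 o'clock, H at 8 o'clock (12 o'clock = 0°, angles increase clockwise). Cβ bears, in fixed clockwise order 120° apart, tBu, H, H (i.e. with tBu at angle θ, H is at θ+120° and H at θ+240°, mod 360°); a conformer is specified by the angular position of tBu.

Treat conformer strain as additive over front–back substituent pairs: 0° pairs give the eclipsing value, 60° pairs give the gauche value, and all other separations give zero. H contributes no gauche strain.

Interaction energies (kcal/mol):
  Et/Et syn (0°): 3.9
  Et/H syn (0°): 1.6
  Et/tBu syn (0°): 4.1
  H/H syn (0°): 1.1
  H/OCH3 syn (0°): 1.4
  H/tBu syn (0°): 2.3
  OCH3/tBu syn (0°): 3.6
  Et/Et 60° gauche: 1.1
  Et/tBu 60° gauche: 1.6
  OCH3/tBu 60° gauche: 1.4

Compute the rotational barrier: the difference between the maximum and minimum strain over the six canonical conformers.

5.2 kcal/mol

tBu at 0° is eclipsed. OCH3 at 0° is eclipsed with tBu at 0° (3.6); Et at 120° is eclipsed with H at 120° (1.6); H at 240° is eclipsed with H at 240° (1.1). Total 6.3 kcal/mol.
tBu at 60° is staggered. OCH3 at 0° is gauche with tBu at 60° (1.4); Et at 120° is gauche with tBu at 60° (1.6). Total 3.0 kcal/mol.
tBu at 120° is eclipsed. OCH3 at 0° is eclipsed with H at 0° (1.4); Et at 120° is eclipsed with tBu at 120° (4.1); H at 240° is eclipsed with H at 240° (1.1). Total 6.6 kcal/mol.
tBu at 180° is staggered. Et at 120° is gauche with tBu at 180° (1.6). Total 1.6 kcal/mol.
tBu at 240° is eclipsed. OCH3 at 0° is eclipsed with H at 0° (1.4); Et at 120° is eclipsed with H at 120° (1.6); H at 240° is eclipsed with tBu at 240° (2.3). Total 5.3 kcal/mol.
tBu at 300° is staggered. OCH3 at 0° is gauche with tBu at 300° (1.4). Total 1.4 kcal/mol.
Max at 120° (6.6 kcal/mol), min at 300° (1.4 kcal/mol); barrier = 5.2 kcal/mol.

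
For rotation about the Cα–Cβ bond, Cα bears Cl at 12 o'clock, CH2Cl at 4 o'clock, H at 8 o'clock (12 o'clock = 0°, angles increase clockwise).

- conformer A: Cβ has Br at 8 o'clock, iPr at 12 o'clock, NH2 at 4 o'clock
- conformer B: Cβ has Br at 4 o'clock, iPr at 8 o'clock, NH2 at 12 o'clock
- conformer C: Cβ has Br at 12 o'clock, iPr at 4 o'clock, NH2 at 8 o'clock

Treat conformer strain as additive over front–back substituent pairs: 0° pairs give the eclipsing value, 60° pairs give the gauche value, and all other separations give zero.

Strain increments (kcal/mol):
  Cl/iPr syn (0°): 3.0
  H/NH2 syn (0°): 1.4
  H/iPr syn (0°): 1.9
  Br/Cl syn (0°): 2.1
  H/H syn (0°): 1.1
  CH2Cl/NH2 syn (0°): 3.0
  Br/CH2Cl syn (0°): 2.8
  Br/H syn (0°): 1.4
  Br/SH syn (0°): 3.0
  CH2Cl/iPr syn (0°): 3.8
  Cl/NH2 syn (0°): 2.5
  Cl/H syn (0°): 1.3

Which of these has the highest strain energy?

A

A (eclipsed): Cl(0°)/iPr(0°) eclipsed 3.0; CH2Cl(120°)/NH2(120°) eclipsed 3.0; H(240°)/Br(240°) eclipsed 1.4 → 7.4 kcal/mol.
B (eclipsed): Cl(0°)/NH2(0°) eclipsed 2.5; CH2Cl(120°)/Br(120°) eclipsed 2.8; H(240°)/iPr(240°) eclipsed 1.9 → 7.2 kcal/mol.
C (eclipsed): Cl(0°)/Br(0°) eclipsed 2.1; CH2Cl(120°)/iPr(120°) eclipsed 3.8; H(240°)/NH2(240°) eclipsed 1.4 → 7.3 kcal/mol.
A has the highest total (7.4 kcal/mol).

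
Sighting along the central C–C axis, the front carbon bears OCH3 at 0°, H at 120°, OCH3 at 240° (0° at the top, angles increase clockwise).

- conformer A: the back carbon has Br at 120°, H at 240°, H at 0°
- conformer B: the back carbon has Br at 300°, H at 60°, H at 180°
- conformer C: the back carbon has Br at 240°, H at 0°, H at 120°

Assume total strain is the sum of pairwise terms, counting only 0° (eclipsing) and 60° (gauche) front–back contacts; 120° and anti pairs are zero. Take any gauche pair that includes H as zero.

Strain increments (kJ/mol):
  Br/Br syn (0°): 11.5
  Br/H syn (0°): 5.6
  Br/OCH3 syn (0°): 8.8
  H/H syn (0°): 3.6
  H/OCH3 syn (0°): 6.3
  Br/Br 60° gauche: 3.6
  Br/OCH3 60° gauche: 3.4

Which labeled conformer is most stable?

A is eclipsed. OCH3 at 0° is eclipsed with H at 0° (6.3); H at 120° is eclipsed with Br at 120° (5.6); OCH3 at 240° is eclipsed with H at 240° (6.3). Total 18.2 kJ/mol.
B is staggered. OCH3 at 0° is gauche with Br at 300° (3.4); OCH3 at 240° is gauche with Br at 300° (3.4). Total 6.8 kJ/mol.
C is eclipsed. OCH3 at 0° is eclipsed with H at 0° (6.3); H at 120° is eclipsed with H at 120° (3.6); OCH3 at 240° is eclipsed with Br at 240° (8.8). Total 18.7 kJ/mol.
B has the lowest total (6.8 kJ/mol).

B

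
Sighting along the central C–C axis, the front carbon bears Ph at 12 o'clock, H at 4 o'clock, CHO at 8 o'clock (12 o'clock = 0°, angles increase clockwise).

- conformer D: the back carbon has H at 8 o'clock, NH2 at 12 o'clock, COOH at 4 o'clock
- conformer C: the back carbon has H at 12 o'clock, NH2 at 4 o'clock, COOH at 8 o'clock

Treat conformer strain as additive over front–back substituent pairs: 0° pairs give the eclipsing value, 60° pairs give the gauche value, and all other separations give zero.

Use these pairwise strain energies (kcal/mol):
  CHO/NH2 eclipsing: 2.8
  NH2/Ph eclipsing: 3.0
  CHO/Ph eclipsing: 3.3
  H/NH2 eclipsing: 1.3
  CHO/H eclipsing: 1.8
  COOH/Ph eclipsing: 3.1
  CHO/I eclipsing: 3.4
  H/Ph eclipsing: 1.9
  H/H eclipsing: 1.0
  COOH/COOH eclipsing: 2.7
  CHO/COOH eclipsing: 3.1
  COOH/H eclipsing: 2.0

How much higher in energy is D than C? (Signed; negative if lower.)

D (eclipsed): Ph–NH2 eclipsed, H–COOH eclipsed, CHO–H eclipsed; 3.0 + 2.0 + 1.8 = 6.8 kcal/mol.
C (eclipsed): Ph–H eclipsed, H–NH2 eclipsed, CHO–COOH eclipsed; 1.9 + 1.3 + 3.1 = 6.3 kcal/mol.
E(D) − E(C) = 6.8 − 6.3 = +0.5 kcal/mol.

+0.5 kcal/mol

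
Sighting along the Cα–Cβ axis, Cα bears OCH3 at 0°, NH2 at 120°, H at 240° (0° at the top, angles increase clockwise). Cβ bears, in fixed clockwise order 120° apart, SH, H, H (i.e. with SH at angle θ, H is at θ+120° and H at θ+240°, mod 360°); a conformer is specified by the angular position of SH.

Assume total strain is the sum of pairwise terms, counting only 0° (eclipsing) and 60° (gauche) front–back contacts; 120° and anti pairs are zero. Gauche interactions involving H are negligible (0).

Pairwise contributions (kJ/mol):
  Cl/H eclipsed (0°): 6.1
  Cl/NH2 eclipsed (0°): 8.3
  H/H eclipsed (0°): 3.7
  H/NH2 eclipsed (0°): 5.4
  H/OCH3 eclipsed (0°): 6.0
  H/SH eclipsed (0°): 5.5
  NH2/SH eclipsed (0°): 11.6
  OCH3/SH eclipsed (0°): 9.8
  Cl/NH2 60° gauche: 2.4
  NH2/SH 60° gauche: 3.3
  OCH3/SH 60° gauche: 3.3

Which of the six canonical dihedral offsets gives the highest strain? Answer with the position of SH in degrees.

120°

SH at 0° (eclipsed): OCH3–SH eclipsed, NH2–H eclipsed, H–H eclipsed; 9.8 + 5.4 + 3.7 = 18.9 kJ/mol.
SH at 60° (staggered): OCH3–SH gauche, NH2–SH gauche; 3.3 + 3.3 = 6.6 kJ/mol.
SH at 120° (eclipsed): OCH3–H eclipsed, NH2–SH eclipsed, H–H eclipsed; 6.0 + 11.6 + 3.7 = 21.3 kJ/mol.
SH at 180° (staggered): NH2–SH gauche; 3.3 = 3.3 kJ/mol.
SH at 240° (eclipsed): OCH3–H eclipsed, NH2–H eclipsed, H–SH eclipsed; 6.0 + 5.4 + 5.5 = 16.9 kJ/mol.
SH at 300° (staggered): OCH3–SH gauche; 3.3 = 3.3 kJ/mol.
The maximum (21.3 kJ/mol) occurs with SH at 120°.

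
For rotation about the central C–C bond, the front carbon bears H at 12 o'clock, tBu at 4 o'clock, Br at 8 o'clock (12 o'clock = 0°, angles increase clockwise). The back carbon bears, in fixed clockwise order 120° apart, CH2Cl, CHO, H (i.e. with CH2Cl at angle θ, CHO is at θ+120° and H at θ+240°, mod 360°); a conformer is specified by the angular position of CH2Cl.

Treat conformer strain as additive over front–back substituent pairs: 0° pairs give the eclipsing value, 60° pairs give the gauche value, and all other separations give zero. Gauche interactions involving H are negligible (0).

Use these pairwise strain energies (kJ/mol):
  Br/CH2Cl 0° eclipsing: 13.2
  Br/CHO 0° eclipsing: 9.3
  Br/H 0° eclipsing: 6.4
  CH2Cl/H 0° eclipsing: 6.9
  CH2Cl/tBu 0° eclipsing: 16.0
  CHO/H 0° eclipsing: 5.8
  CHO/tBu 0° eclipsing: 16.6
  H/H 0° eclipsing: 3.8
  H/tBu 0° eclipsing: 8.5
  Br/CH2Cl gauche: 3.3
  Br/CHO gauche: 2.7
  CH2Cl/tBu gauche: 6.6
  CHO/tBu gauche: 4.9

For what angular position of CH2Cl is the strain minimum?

300°

CH2Cl at 0° (eclipsed): H(0°)/CH2Cl(0°) eclipsed 6.9; tBu(120°)/CHO(120°) eclipsed 16.6; Br(240°)/H(240°) eclipsed 6.4 → 29.9 kJ/mol.
CH2Cl at 60° (staggered): tBu(120°)/CH2Cl(60°) gauche 6.6; tBu(120°)/CHO(180°) gauche 4.9; Br(240°)/CHO(180°) gauche 2.7 → 14.2 kJ/mol.
CH2Cl at 120° (eclipsed): H(0°)/H(0°) eclipsed 3.8; tBu(120°)/CH2Cl(120°) eclipsed 16.0; Br(240°)/CHO(240°) eclipsed 9.3 → 29.1 kJ/mol.
CH2Cl at 180° (staggered): tBu(120°)/CH2Cl(180°) gauche 6.6; Br(240°)/CH2Cl(180°) gauche 3.3; Br(240°)/CHO(300°) gauche 2.7 → 12.6 kJ/mol.
CH2Cl at 240° (eclipsed): H(0°)/CHO(0°) eclipsed 5.8; tBu(120°)/H(120°) eclipsed 8.5; Br(240°)/CH2Cl(240°) eclipsed 13.2 → 27.5 kJ/mol.
CH2Cl at 300° (staggered): tBu(120°)/CHO(60°) gauche 4.9; Br(240°)/CH2Cl(300°) gauche 3.3 → 8.2 kJ/mol.
The minimum (8.2 kJ/mol) occurs with CH2Cl at 300°.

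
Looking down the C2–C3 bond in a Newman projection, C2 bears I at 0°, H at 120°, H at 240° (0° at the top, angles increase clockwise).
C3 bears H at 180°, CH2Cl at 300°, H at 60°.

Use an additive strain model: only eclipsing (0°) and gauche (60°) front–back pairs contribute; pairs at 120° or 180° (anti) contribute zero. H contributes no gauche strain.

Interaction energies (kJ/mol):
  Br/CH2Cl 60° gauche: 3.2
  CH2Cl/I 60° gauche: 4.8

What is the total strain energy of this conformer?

This conformer (staggered): I–CH2Cl gauche; 4.8 = 4.8 kJ/mol.

4.8 kJ/mol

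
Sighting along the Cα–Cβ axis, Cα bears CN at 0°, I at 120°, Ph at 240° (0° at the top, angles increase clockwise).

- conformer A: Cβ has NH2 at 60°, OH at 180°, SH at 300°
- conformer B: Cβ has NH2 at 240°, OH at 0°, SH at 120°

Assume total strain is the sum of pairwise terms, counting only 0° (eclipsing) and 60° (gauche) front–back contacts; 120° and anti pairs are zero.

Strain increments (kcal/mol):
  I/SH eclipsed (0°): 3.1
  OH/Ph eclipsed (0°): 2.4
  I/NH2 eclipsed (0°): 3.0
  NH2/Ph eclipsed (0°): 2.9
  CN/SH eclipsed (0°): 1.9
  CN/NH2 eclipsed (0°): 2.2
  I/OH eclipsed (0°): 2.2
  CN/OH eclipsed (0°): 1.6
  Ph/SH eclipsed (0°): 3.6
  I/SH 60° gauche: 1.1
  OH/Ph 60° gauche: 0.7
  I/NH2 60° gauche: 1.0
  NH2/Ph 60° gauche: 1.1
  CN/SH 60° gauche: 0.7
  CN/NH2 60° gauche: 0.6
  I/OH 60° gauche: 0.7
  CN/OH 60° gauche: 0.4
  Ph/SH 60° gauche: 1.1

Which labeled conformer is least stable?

A (staggered): CN–NH2 gauche, CN–SH gauche, I–NH2 gauche, I–OH gauche, Ph–OH gauche, Ph–SH gauche; 0.6 + 0.7 + 1.0 + 0.7 + 0.7 + 1.1 = 4.8 kcal/mol.
B (eclipsed): CN–OH eclipsed, I–SH eclipsed, Ph–NH2 eclipsed; 1.6 + 3.1 + 2.9 = 7.6 kcal/mol.
B has the highest total (7.6 kcal/mol).

B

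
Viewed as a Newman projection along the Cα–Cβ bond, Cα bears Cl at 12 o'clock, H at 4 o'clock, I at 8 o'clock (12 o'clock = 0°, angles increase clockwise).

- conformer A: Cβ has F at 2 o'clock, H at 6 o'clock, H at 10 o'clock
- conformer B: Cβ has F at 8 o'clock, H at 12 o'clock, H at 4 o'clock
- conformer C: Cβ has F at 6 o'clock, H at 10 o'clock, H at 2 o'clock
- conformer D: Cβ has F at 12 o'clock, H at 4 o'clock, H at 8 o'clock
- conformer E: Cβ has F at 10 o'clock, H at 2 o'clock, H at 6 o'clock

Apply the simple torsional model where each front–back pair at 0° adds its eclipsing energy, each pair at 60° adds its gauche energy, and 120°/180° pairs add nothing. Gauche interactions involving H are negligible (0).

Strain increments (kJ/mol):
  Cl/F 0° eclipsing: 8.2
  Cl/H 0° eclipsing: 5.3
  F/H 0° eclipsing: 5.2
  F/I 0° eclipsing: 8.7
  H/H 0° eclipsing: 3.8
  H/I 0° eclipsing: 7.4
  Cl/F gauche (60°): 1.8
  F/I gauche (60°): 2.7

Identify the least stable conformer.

A (staggered): Cl(0°)/F(60°) gauche 1.8 → 1.8 kJ/mol.
B (eclipsed): Cl(0°)/H(0°) eclipsed 5.3; H(120°)/H(120°) eclipsed 3.8; I(240°)/F(240°) eclipsed 8.7 → 17.8 kJ/mol.
C (staggered): I(240°)/F(180°) gauche 2.7 → 2.7 kJ/mol.
D (eclipsed): Cl(0°)/F(0°) eclipsed 8.2; H(120°)/H(120°) eclipsed 3.8; I(240°)/H(240°) eclipsed 7.4 → 19.4 kJ/mol.
E (staggered): Cl(0°)/F(300°) gauche 1.8; I(240°)/F(300°) gauche 2.7 → 4.5 kJ/mol.
D has the highest total (19.4 kJ/mol).

D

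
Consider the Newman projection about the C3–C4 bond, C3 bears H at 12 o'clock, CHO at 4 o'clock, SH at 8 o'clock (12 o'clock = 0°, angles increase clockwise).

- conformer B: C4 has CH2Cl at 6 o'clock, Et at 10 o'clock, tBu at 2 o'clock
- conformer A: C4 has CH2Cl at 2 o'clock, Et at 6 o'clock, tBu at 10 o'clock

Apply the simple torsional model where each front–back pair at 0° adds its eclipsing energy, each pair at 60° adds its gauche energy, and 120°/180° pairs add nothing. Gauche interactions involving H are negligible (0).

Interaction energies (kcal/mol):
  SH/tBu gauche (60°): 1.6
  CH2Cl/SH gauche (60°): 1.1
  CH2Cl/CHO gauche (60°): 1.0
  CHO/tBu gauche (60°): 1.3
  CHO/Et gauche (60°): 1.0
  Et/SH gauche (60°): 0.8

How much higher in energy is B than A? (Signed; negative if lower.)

-0.2 kcal/mol

B (staggered): CHO–CH2Cl gauche, CHO–tBu gauche, SH–CH2Cl gauche, SH–Et gauche; 1.0 + 1.3 + 1.1 + 0.8 = 4.2 kcal/mol.
A (staggered): CHO–CH2Cl gauche, CHO–Et gauche, SH–Et gauche, SH–tBu gauche; 1.0 + 1.0 + 0.8 + 1.6 = 4.4 kcal/mol.
E(B) − E(A) = 4.2 − 4.4 = -0.2 kcal/mol.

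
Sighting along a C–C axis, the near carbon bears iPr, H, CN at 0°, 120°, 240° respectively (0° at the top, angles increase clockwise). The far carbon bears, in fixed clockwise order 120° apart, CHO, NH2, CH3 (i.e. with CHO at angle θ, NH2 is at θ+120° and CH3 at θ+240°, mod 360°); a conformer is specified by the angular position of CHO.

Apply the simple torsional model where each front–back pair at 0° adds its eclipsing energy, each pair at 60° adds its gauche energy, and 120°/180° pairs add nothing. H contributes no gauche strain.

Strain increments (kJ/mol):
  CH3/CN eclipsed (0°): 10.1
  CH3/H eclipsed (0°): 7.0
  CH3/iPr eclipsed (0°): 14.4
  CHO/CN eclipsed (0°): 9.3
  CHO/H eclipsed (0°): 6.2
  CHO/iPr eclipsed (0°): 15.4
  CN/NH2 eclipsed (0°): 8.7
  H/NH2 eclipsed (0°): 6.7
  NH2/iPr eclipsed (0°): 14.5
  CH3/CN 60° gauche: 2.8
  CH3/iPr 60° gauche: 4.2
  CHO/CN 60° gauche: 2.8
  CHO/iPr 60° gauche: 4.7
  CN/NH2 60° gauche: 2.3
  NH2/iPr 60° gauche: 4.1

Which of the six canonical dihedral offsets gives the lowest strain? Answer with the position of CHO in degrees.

180°

CHO at 0° is eclipsed. iPr at 0° is eclipsed with CHO at 0° (15.4); H at 120° is eclipsed with NH2 at 120° (6.7); CN at 240° is eclipsed with CH3 at 240° (10.1). Total 32.2 kJ/mol.
CHO at 60° is staggered. iPr at 0° is gauche with CHO at 60° (4.7); iPr at 0° is gauche with CH3 at 300° (4.2); CN at 240° is gauche with NH2 at 180° (2.3); CN at 240° is gauche with CH3 at 300° (2.8). Total 14.0 kJ/mol.
CHO at 120° is eclipsed. iPr at 0° is eclipsed with CH3 at 0° (14.4); H at 120° is eclipsed with CHO at 120° (6.2); CN at 240° is eclipsed with NH2 at 240° (8.7). Total 29.3 kJ/mol.
CHO at 180° is staggered. iPr at 0° is gauche with NH2 at 300° (4.1); iPr at 0° is gauche with CH3 at 60° (4.2); CN at 240° is gauche with CHO at 180° (2.8); CN at 240° is gauche with NH2 at 300° (2.3). Total 13.4 kJ/mol.
CHO at 240° is eclipsed. iPr at 0° is eclipsed with NH2 at 0° (14.5); H at 120° is eclipsed with CH3 at 120° (7.0); CN at 240° is eclipsed with CHO at 240° (9.3). Total 30.8 kJ/mol.
CHO at 300° is staggered. iPr at 0° is gauche with CHO at 300° (4.7); iPr at 0° is gauche with NH2 at 60° (4.1); CN at 240° is gauche with CHO at 300° (2.8); CN at 240° is gauche with CH3 at 180° (2.8). Total 14.4 kJ/mol.
The minimum (13.4 kJ/mol) occurs with CHO at 180°.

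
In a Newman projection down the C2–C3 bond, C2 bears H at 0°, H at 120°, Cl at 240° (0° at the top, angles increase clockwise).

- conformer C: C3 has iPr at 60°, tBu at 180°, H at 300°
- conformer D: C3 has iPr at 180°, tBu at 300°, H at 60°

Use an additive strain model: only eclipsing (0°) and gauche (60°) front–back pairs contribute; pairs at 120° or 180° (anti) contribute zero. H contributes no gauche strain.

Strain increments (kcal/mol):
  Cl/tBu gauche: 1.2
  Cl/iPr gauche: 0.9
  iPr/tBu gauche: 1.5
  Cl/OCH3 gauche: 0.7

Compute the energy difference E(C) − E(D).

C (staggered): Cl(240°)/tBu(180°) gauche 1.2 → 1.2 kcal/mol.
D (staggered): Cl(240°)/iPr(180°) gauche 0.9; Cl(240°)/tBu(300°) gauche 1.2 → 2.1 kcal/mol.
E(C) − E(D) = 1.2 − 2.1 = -0.9 kcal/mol.

-0.9 kcal/mol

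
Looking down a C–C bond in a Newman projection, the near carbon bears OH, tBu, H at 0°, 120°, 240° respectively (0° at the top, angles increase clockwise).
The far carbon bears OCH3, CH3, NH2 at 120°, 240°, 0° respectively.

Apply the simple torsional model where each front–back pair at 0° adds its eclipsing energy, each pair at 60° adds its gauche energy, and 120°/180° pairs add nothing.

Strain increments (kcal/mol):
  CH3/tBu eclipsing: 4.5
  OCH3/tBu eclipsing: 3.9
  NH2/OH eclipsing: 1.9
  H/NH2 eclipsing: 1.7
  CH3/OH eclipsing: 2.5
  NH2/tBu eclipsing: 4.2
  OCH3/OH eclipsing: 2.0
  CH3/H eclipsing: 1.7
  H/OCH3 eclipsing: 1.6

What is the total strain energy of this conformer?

This conformer (eclipsed): OH(0°)/NH2(0°) eclipsed 1.9; tBu(120°)/OCH3(120°) eclipsed 3.9; H(240°)/CH3(240°) eclipsed 1.7 → 7.5 kcal/mol.

7.5 kcal/mol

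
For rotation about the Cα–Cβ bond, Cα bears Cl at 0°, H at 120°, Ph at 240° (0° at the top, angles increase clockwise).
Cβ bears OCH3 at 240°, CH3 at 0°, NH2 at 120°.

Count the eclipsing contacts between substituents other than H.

Non-H eclipsing pairs: Cl(0°)/CH3(0°); Ph(240°)/OCH3(240°) — 2 interactions.

2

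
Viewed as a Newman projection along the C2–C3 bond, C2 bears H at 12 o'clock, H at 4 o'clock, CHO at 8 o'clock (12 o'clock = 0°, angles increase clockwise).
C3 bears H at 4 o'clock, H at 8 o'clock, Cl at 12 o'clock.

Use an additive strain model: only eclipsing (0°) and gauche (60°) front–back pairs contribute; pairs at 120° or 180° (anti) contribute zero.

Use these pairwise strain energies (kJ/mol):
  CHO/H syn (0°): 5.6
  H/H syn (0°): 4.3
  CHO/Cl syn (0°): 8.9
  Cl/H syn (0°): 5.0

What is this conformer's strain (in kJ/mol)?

This conformer (eclipsed): H(0°)/Cl(0°) eclipsed 5.0; H(120°)/H(120°) eclipsed 4.3; CHO(240°)/H(240°) eclipsed 5.6 → 14.9 kJ/mol.

14.9 kJ/mol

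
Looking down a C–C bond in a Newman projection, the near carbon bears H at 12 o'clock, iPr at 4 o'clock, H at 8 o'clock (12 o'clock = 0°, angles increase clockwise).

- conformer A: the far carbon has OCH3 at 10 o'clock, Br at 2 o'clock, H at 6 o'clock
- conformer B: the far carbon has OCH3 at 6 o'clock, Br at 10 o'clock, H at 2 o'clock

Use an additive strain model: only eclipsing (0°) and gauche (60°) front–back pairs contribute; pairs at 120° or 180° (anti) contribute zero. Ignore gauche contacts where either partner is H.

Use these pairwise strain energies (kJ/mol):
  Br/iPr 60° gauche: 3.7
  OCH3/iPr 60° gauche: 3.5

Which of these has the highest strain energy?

A (staggered): iPr–Br gauche; 3.7 = 3.7 kJ/mol.
B (staggered): iPr–OCH3 gauche; 3.5 = 3.5 kJ/mol.
A has the highest total (3.7 kJ/mol).

A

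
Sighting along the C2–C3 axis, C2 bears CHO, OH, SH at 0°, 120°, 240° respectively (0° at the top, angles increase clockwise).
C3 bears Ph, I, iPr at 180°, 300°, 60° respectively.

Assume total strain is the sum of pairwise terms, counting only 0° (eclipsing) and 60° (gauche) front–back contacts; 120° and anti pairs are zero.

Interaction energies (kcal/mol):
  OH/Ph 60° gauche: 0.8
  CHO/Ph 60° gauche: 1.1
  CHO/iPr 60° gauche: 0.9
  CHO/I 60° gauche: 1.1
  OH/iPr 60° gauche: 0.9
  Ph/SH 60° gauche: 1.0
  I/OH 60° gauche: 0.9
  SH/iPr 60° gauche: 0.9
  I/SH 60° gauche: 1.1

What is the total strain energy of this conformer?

5.8 kcal/mol

This conformer is staggered. CHO at 0° is gauche with I at 300° (1.1); CHO at 0° is gauche with iPr at 60° (0.9); OH at 120° is gauche with Ph at 180° (0.8); OH at 120° is gauche with iPr at 60° (0.9); SH at 240° is gauche with Ph at 180° (1.0); SH at 240° is gauche with I at 300° (1.1). Total 5.8 kcal/mol.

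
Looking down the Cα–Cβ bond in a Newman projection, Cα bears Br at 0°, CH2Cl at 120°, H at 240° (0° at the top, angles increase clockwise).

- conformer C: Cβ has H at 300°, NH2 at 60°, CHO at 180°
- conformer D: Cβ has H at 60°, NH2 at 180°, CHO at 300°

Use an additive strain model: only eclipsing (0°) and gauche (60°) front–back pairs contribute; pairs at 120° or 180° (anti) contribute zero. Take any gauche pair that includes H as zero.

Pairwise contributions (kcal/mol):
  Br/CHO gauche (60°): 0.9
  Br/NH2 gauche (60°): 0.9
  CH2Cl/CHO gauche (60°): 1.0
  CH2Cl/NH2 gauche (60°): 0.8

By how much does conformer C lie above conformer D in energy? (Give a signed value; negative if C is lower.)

+1.0 kcal/mol

C (staggered): Br–NH2 gauche, CH2Cl–NH2 gauche, CH2Cl–CHO gauche; 0.9 + 0.8 + 1.0 = 2.7 kcal/mol.
D (staggered): Br–CHO gauche, CH2Cl–NH2 gauche; 0.9 + 0.8 = 1.7 kcal/mol.
E(C) − E(D) = 2.7 − 1.7 = +1.0 kcal/mol.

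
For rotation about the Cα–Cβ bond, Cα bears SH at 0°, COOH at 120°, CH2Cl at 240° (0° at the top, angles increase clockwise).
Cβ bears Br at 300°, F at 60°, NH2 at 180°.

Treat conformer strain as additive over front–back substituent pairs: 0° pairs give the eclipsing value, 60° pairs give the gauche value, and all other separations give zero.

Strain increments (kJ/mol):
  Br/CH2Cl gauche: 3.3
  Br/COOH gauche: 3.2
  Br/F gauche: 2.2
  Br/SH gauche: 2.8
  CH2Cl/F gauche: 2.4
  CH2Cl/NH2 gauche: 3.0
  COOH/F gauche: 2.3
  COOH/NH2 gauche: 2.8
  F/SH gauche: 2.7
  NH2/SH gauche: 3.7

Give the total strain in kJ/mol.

16.9 kJ/mol

This conformer (staggered): SH–Br gauche, SH–F gauche, COOH–F gauche, COOH–NH2 gauche, CH2Cl–Br gauche, CH2Cl–NH2 gauche; 2.8 + 2.7 + 2.3 + 2.8 + 3.3 + 3.0 = 16.9 kJ/mol.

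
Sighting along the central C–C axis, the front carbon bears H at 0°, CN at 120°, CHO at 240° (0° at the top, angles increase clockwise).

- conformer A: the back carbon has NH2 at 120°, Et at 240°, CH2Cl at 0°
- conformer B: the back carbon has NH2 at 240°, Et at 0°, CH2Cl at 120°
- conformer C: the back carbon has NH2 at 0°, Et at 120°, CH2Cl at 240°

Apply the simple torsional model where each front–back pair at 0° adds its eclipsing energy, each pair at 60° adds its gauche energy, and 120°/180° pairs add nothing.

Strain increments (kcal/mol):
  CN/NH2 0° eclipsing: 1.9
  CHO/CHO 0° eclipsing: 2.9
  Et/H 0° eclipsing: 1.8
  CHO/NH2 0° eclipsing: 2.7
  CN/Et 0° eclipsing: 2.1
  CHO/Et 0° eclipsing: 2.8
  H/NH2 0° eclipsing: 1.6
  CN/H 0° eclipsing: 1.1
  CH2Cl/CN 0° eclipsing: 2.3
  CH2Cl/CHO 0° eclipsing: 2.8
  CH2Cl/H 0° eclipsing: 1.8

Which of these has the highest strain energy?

B

A (eclipsed): H–CH2Cl eclipsed, CN–NH2 eclipsed, CHO–Et eclipsed; 1.8 + 1.9 + 2.8 = 6.5 kcal/mol.
B (eclipsed): H–Et eclipsed, CN–CH2Cl eclipsed, CHO–NH2 eclipsed; 1.8 + 2.3 + 2.7 = 6.8 kcal/mol.
C (eclipsed): H–NH2 eclipsed, CN–Et eclipsed, CHO–CH2Cl eclipsed; 1.6 + 2.1 + 2.8 = 6.5 kcal/mol.
B has the highest total (6.8 kcal/mol).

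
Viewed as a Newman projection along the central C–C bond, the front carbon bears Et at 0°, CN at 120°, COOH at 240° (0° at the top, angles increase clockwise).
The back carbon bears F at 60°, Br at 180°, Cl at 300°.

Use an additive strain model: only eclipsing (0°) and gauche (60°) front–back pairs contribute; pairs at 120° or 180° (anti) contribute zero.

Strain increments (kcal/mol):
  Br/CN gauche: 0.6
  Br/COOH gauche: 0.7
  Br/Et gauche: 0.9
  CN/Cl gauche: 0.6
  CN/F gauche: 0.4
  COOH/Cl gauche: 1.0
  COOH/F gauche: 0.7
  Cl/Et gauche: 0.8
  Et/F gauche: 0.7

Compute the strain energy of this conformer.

This conformer is staggered. Et at 0° is gauche with F at 60° (0.7); Et at 0° is gauche with Cl at 300° (0.8); CN at 120° is gauche with F at 60° (0.4); CN at 120° is gauche with Br at 180° (0.6); COOH at 240° is gauche with Br at 180° (0.7); COOH at 240° is gauche with Cl at 300° (1.0). Total 4.2 kcal/mol.

4.2 kcal/mol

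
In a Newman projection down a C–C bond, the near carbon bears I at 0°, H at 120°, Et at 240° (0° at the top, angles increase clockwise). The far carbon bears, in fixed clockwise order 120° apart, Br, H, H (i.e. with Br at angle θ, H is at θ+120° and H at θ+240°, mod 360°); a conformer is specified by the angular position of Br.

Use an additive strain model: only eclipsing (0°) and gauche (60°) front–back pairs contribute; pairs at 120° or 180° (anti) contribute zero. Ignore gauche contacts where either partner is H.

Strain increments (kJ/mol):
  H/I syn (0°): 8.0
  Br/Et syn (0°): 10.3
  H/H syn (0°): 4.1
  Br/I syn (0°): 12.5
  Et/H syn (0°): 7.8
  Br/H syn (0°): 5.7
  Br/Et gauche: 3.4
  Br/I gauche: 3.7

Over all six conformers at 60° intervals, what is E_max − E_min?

Br at 0° (eclipsed): I–Br eclipsed, H–H eclipsed, Et–H eclipsed; 12.5 + 4.1 + 7.8 = 24.4 kJ/mol.
Br at 60° (staggered): I–Br gauche; 3.7 = 3.7 kJ/mol.
Br at 120° (eclipsed): I–H eclipsed, H–Br eclipsed, Et–H eclipsed; 8.0 + 5.7 + 7.8 = 21.5 kJ/mol.
Br at 180° (staggered): Et–Br gauche; 3.4 = 3.4 kJ/mol.
Br at 240° (eclipsed): I–H eclipsed, H–H eclipsed, Et–Br eclipsed; 8.0 + 4.1 + 10.3 = 22.4 kJ/mol.
Br at 300° (staggered): I–Br gauche, Et–Br gauche; 3.7 + 3.4 = 7.1 kJ/mol.
Max at 0° (24.4 kJ/mol), min at 180° (3.4 kJ/mol); barrier = 21.0 kJ/mol.

21.0 kJ/mol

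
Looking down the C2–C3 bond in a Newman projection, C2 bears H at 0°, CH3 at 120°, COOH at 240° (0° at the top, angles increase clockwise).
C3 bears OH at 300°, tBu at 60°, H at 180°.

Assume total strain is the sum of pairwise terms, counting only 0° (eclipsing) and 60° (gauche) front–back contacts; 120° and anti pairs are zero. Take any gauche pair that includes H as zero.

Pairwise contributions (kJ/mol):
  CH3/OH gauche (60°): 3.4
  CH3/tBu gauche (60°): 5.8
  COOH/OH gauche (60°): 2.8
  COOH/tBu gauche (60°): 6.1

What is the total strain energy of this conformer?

This conformer (staggered): CH3–tBu gauche, COOH–OH gauche; 5.8 + 2.8 = 8.6 kJ/mol.

8.6 kJ/mol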